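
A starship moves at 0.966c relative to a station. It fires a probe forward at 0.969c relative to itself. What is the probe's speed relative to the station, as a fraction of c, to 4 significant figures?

Relativistic velocity addition: u = (u' + v)/(1 + u'v/c²)
= (0.969 + 0.966)/(1 + 0.969×0.966) = 1.935/1.93605 = 0.9995

u ≈ 0.9995c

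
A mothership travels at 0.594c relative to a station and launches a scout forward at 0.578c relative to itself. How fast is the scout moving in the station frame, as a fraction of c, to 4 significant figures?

Compose boost 2: (0.578 + 0.594)/(1 + 0.578×0.594) = 1.172/1.34333 = 0.8725

u ≈ 0.8725c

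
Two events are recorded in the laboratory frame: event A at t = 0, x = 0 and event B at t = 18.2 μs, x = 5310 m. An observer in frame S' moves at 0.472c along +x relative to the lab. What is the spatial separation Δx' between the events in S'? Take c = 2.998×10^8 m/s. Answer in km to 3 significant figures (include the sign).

Δx' ≈ 3.10 km

γ = 1/√(1 − 0.472²) = 1.1343
Δx' = γ(Δx − vΔt) = 1.1343 × (5310 m − 0.472×(2.998×10^8 m/s)×18.2×10^-6 s)
= 1.1343 × (2734.6 m) = 3.10 km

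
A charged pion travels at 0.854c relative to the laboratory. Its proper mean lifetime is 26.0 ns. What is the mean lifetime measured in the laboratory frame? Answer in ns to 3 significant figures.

γ = 1/√(1 − 0.854²) = 1.9221
Time dilation: Δt = γτ₀ = 1.9221 × 26.0 ns = 50.0 ns

Δt ≈ 50.0 ns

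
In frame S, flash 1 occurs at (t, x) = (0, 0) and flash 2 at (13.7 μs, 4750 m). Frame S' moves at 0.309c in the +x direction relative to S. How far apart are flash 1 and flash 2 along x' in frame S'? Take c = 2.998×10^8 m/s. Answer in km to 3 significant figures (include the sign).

γ = 1/√(1 − 0.309²) = 1.0515
Δx' = γ(Δx − vΔt) = 1.0515 × (4750 m − 0.309×(2.998×10^8 m/s)×13.7×10^-6 s)
= 1.0515 × (3480.9 m) = 3.66 km

Δx' ≈ 3.66 km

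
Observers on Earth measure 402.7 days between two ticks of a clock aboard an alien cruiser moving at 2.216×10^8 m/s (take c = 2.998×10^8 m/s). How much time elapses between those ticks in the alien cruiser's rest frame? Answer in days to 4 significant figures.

β = v/c = 2.216×10^8 / 2.998×10^8 = 0.739159
γ = 1/√(1 − 0.739159²) = 1.48471
Proper time: τ₀ = Δt/γ = 402.7/1.48471 = 271.2 days

τ₀ ≈ 271.2 days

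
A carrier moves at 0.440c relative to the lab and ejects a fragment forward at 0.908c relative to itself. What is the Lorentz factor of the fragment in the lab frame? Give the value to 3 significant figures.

γ ≈ 3.72

u_lab = (0.908 + 0.440)/(1 + 0.908×0.440) = 1.348/1.39952 = 0.963187
γ = 1/√(1 − 0.963187²) = 3.72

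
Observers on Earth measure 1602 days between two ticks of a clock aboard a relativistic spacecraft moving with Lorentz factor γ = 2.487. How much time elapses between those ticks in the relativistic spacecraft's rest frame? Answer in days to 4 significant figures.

τ₀ ≈ 644.1 days

γ = 2.487 (given)
Proper time: τ₀ = Δt/γ = 1602/2.487 = 644.1 days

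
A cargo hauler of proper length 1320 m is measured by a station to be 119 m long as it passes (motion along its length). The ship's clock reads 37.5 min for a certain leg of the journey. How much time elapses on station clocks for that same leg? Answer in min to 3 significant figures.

Length contraction ⇒ γ = L₀/L = 1320/119 = 11.092
Time dilation: Δt = γτ₀ = 11.092 × 37.5 min = 416 min

Δt ≈ 416 min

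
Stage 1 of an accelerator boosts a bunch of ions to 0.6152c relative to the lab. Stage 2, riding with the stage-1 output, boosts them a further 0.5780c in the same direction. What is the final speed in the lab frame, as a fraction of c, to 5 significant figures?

u ≈ 0.88021c

Compose boost 2: (0.5780 + 0.6152)/(1 + 0.5780×0.6152) = 1.1932/1.355586 = 0.88021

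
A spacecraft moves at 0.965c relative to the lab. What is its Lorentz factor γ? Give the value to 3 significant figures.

γ = 1/√(1 − β²) = 1/√(1 − 0.965²) = 1/√(0.068775) = 3.81

γ ≈ 3.81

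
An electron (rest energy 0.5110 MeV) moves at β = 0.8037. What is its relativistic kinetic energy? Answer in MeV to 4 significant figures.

K ≈ 0.3478 MeV

γ = 1/√(1 − 0.8037²) = 1.68057
K = (γ − 1)m₀c² = (1.68057 − 1) × 0.5110 MeV = 0.680574 × 0.5110 MeV = 0.3478 MeV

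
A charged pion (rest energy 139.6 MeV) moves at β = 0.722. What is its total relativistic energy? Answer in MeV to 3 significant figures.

γ = 1/√(1 − 0.722²) = 1.4453
E = γm₀c² = 1.4453 × 139.6 MeV = 202 MeV

E ≈ 202 MeV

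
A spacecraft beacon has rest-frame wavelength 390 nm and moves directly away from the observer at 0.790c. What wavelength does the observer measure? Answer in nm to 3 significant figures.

λ_obs ≈ 1140 nm

Relativistic Doppler: λ_obs = λ_src √((1+β)/(1−β))
= 390 × √(1.7900/0.21000) = 390 × 2.9196 = 1140 nm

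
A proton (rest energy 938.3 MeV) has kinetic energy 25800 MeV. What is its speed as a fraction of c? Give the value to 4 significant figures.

γ = 1 + K/(m₀c²) = 1 + 25800/938.3 = 28.4965
β = √(1 − 1/γ²) = 0.9994

β ≈ 0.9994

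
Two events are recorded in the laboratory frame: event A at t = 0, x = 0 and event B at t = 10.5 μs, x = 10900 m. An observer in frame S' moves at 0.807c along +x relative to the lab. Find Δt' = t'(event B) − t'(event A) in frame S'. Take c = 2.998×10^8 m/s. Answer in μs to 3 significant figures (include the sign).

Δt' ≈ -31.9 μs

γ = 1/√(1 − 0.807²) = 1.6933
Δt' = γ(Δt − vΔx/c²) = 1.6933 × (10.5 μs − 0.807×10900 m / (2.998×10^8 m/s))
= 1.6933 × (-18.841 μs) = -31.9 μs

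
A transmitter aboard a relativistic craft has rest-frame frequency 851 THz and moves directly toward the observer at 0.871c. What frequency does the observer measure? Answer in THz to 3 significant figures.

f_obs ≈ 3240 THz

Relativistic Doppler: f_obs = f_src √((1+β)/(1−β))
= 851 × √(1.8710/0.12900) = 851 × 3.8084 = 3240 THz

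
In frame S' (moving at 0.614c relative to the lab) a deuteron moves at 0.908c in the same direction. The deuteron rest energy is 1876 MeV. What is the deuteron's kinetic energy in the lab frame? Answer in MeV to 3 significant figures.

u_lab = (0.908 + 0.614)/(1 + 0.908×0.614) = 0.977200
γ = 1/√(1 − 0.977200²) = 4.7098
K = (γ − 1)m₀c² = (4.7098 − 1) × 1876 = 3.7098 × 1876 = 6960 MeV

K ≈ 6960 MeV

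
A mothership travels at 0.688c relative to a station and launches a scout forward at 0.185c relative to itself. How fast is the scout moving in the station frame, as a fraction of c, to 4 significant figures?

Compose boost 2: (0.185 + 0.688)/(1 + 0.185×0.688) = 0.8730/1.12728 = 0.7744

u ≈ 0.7744c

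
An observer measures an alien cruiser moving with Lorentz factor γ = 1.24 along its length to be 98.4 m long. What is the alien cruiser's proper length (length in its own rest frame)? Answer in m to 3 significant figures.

γ = 1.24 (given)
L₀ = γL = 1.24 × 98.4 = 122 m

L₀ ≈ 122 m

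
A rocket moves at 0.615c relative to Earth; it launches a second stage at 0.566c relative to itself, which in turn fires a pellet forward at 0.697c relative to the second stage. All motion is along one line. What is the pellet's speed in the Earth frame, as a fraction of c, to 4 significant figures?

u ≈ 0.9767c

Compose boost 2: (0.566 + 0.615)/(1 + 0.566×0.615) = 1.181/1.34809 = 0.876054
Compose boost 3: (0.697 + 0.876054)/(1 + 0.697×0.876054) = 1.57305/1.61061 = 0.9767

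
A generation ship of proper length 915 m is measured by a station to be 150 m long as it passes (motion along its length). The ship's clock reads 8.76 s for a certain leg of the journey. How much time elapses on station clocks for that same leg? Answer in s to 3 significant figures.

Length contraction ⇒ γ = L₀/L = 915/150 = 6.1000
Time dilation: Δt = γτ₀ = 6.1000 × 8.76 s = 53.4 s

Δt ≈ 53.4 s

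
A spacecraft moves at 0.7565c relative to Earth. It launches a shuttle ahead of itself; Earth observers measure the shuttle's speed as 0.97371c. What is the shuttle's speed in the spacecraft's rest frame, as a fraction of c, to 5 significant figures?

u' ≈ 0.82468c

Inverse velocity addition: u' = (u − v)/(1 − uv/c²)
= (0.97371 − 0.7565)/(1 − 0.97371×0.7565) = 0.21721/0.2633884 = 0.82468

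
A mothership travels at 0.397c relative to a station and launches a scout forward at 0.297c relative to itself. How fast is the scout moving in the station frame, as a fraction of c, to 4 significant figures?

Compose boost 2: (0.297 + 0.397)/(1 + 0.297×0.397) = 0.6940/1.11791 = 0.6208

u ≈ 0.6208c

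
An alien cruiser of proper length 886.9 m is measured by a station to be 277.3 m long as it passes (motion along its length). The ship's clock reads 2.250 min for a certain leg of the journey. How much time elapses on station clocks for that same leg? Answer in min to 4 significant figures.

Length contraction ⇒ γ = L₀/L = 886.9/277.3 = 3.19834
Time dilation: Δt = γτ₀ = 3.19834 × 2.250 min = 7.196 min

Δt ≈ 7.196 min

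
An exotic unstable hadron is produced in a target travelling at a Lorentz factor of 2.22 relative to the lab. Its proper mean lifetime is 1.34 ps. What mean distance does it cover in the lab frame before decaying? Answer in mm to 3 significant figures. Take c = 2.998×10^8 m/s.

d ≈ 0.796 mm

β = √(1 − 1/γ²) = √(1 − 1/2.22²) = 0.89280
Dilated lifetime: Δt = γτ₀ = 2.22 × 1.34 ps = 2.9748 ps
d = vΔt = 0.89280c × 2.9748 ps = 2.6766×10^8 m/s × 2.9748×10^-12 s = 0.796 mm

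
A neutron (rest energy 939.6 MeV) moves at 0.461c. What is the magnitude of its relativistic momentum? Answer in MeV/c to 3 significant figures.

γ = 1/√(1 − 0.461²) = 1.1269
p = γβm₀c = 1.1269 × 0.461 × 939.6 MeV/c = 488 MeV/c

p ≈ 488 MeV/c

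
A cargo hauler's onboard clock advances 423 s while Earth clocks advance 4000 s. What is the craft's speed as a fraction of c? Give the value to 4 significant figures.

γ = Δt/τ₀ = 4000/423 = 9.45626
β = √(1 − 1/γ²) = √(1 − 1/9.45626²) = 0.9944

β ≈ 0.9944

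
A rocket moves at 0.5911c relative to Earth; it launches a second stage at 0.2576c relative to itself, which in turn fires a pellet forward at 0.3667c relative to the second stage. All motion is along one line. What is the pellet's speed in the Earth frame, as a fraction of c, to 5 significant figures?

Compose boost 2: (0.2576 + 0.5911)/(1 + 0.2576×0.5911) = 0.84870/1.152267 = 0.7365478
Compose boost 3: (0.3667 + 0.7365478)/(1 + 0.3667×0.7365478) = 1.103248/1.270092 = 0.86864

u ≈ 0.86864c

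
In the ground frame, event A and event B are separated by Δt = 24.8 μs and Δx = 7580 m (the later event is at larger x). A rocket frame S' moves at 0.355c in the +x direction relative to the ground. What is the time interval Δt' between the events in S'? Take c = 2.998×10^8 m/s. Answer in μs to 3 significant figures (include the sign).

Δt' ≈ 16.9 μs

γ = 1/√(1 − 0.355²) = 1.0697
Δt' = γ(Δt − vΔx/c²) = 1.0697 × (24.8 μs − 0.355×7580 m / (2.998×10^8 m/s))
= 1.0697 × (15.824 μs) = 16.9 μs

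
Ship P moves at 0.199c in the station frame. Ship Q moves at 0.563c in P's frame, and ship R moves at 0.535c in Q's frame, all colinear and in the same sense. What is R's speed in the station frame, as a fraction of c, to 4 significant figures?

u ≈ 0.8929c

Compose boost 2: (0.563 + 0.199)/(1 + 0.563×0.199) = 0.7620/1.11204 = 0.685229
Compose boost 3: (0.535 + 0.685229)/(1 + 0.535×0.685229) = 1.22023/1.36660 = 0.8929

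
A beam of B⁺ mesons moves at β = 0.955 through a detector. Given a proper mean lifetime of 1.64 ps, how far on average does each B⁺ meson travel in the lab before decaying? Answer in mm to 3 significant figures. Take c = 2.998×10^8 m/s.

γ = 1/√(1 − 0.955²) = 3.3715
Dilated lifetime: Δt = γτ₀ = 3.3715 × 1.64 ps = 5.5292 ps
d = vΔt = 0.955c × 5.5292 ps = 2.8631×10^8 m/s × 5.5292×10^-12 s = 1.58 mm

d ≈ 1.58 mm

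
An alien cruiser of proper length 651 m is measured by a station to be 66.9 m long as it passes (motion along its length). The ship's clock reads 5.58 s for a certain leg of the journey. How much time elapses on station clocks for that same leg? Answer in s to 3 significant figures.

Length contraction ⇒ γ = L₀/L = 651/66.9 = 9.7309
Time dilation: Δt = γτ₀ = 9.7309 × 5.58 s = 54.3 s

Δt ≈ 54.3 s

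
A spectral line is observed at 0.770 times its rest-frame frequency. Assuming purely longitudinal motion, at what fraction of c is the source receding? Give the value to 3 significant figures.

β ≈ 0.256

f_obs/f_src = √((1−β)/(1+β)) = 0.770  ⇒  (1−β)/(1+β) = 0.59290
β = |1 − D²|/(1 + D²) = |1 − 0.59290|/(1 + 0.59290) = 0.256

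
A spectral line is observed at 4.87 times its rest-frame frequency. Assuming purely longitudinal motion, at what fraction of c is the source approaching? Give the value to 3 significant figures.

f_obs/f_src = √((1+β)/(1−β)) = 4.87  ⇒  (1+β)/(1−β) = 23.717
β = |1 − D²|/(1 + D²) = |1 − 23.717|/(1 + 23.717) = 0.919

β ≈ 0.919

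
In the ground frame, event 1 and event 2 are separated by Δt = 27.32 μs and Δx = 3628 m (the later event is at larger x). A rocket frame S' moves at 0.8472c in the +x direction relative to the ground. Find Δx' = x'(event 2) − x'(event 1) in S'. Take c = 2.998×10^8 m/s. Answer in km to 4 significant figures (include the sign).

Δx' ≈ -6.232 km

γ = 1/√(1 − 0.8472²) = 1.88227
Δx' = γ(Δx − vΔt) = 1.88227 × (3628 m − 0.8472×(2.998×10^8 m/s)×27.32×10^-6 s)
= 1.88227 × (-3311.02 m) = -6.232 km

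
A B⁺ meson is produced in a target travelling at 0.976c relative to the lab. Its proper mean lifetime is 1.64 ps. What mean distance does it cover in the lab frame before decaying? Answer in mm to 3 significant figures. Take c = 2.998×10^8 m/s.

γ = 1/√(1 − 0.976²) = 4.5920
Dilated lifetime: Δt = γτ₀ = 4.5920 × 1.64 ps = 7.5309 ps
d = vΔt = 0.976c × 7.5309 ps = 2.9260×10^8 m/s × 7.5309×10^-12 s = 2.20 mm

d ≈ 2.20 mm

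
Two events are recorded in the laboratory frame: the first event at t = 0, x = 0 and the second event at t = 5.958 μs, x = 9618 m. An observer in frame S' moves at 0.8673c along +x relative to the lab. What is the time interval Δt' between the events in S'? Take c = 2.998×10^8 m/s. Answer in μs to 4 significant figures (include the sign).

γ = 1/√(1 − 0.8673²) = 2.00890
Δt' = γ(Δt − vΔx/c²) = 2.00890 × (5.958 μs − 0.8673×9618 m / (2.998×10^8 m/s))
= 2.00890 × (-21.8662 μs) = -43.93 μs

Δt' ≈ -43.93 μs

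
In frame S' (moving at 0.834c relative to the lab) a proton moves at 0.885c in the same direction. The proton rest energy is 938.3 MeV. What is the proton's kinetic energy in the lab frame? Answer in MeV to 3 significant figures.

u_lab = (0.885 + 0.834)/(1 + 0.885×0.834) = 0.989017
γ = 1/√(1 − 0.989017²) = 6.7657
K = (γ − 1)m₀c² = (6.7657 − 1) × 938.3 = 5.7657 × 938.3 = 5410 MeV

K ≈ 5410 MeV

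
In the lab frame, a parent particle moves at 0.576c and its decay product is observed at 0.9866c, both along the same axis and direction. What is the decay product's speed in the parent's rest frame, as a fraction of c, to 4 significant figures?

u' ≈ 0.9511c

Inverse velocity addition: u' = (u − v)/(1 − uv/c²)
= (0.9866 − 0.576)/(1 − 0.9866×0.576) = 0.4106/0.431718 = 0.9511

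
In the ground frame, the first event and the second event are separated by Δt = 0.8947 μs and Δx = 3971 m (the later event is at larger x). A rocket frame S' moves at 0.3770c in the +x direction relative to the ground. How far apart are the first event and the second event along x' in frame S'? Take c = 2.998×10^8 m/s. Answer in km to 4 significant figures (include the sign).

Δx' ≈ 4.178 km

γ = 1/√(1 − 0.3770²) = 1.07966
Δx' = γ(Δx − vΔt) = 1.07966 × (3971 m − 0.3770×(2.998×10^8 m/s)×0.8947×10^-6 s)
= 1.07966 × (3869.88 m) = 4.178 km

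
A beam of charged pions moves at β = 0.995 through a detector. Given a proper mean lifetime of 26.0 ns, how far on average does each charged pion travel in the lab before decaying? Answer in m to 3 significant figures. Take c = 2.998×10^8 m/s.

γ = 1/√(1 − 0.995²) = 10.013
Dilated lifetime: Δt = γτ₀ = 10.013 × 26.0 ns = 260.33 ns
d = vΔt = 0.995c × 260.33 ns = 2.9830×10^8 m/s × 2.6033×10^-7 s = 77.7 m

d ≈ 77.7 m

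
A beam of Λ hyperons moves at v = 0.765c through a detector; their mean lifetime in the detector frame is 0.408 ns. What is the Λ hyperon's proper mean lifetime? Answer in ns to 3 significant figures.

τ₀ ≈ 0.263 ns

γ = 1/√(1 − 0.765²) = 1.5527
Proper time: τ₀ = Δt/γ = 0.408/1.5527 = 0.263 ns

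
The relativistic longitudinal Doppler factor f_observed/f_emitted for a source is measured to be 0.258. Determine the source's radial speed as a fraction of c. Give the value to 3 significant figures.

β ≈ 0.875

f_obs/f_src = √((1−β)/(1+β)) = 0.258  ⇒  (1−β)/(1+β) = 0.066564
β = |1 − D²|/(1 + D²) = |1 − 0.066564|/(1 + 0.066564) = 0.875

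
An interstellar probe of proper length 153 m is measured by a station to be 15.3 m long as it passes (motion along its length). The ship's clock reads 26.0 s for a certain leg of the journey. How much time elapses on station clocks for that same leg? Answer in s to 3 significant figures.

Length contraction ⇒ γ = L₀/L = 153/15.3 = 10.000
Time dilation: Δt = γτ₀ = 10.000 × 26.0 s = 260 s

Δt ≈ 260 s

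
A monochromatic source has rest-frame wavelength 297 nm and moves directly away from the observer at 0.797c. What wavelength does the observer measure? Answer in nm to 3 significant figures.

Relativistic Doppler: λ_obs = λ_src √((1+β)/(1−β))
= 297 × √(1.7970/0.20300) = 297 × 2.9753 = 884 nm

λ_obs ≈ 884 nm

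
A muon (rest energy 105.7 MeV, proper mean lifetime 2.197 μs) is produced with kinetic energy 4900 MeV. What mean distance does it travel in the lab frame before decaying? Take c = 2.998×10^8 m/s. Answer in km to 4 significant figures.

γ = 1 + K/(m₀c²) = 1 + 4900/105.7 = 47.3576
β = √(1 − 1/γ²) = 0.999777
Dilated lifetime: γτ₀ = 47.3576 × 2.197 μs = 104.045 μs
d = βc·γτ₀ = 0.999777 × (2.998×10^8 m/s) × 0.000104045 s = 31.19 km

d ≈ 31.19 km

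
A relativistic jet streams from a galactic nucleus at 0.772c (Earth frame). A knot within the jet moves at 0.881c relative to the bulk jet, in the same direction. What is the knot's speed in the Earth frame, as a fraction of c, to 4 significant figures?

Relativistic velocity addition: u = (u' + v)/(1 + u'v/c²)
= (0.881 + 0.772)/(1 + 0.881×0.772) = 1.653/1.68013 = 0.9839

u ≈ 0.9839c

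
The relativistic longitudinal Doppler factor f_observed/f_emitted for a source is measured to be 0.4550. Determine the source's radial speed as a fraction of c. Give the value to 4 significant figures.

β ≈ 0.6570

f_obs/f_src = √((1−β)/(1+β)) = 0.4550  ⇒  (1−β)/(1+β) = 0.207025
β = |1 − D²|/(1 + D²) = |1 − 0.207025|/(1 + 0.207025) = 0.6570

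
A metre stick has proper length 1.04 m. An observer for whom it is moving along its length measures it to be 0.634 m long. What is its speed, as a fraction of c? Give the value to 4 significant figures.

β ≈ 0.7927

γ = L₀/L = 1.04/0.634 = 1.64038
β = √(1 − 1/γ²) = 0.7927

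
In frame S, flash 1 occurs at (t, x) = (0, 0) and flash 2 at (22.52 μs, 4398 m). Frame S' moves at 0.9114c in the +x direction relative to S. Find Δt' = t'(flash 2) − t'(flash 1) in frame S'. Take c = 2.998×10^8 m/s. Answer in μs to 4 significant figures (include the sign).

Δt' ≈ 22.23 μs

γ = 1/√(1 − 0.9114²) = 2.43001
Δt' = γ(Δt − vΔx/c²) = 2.43001 × (22.52 μs − 0.9114×4398 m / (2.998×10^8 m/s))
= 2.43001 × (9.14996 μs) = 22.23 μs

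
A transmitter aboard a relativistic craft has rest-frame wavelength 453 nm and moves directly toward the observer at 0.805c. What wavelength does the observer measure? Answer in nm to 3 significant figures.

λ_obs ≈ 149 nm

Relativistic Doppler: λ_obs = λ_src √((1−β)/(1+β))
= 453 × √(0.19500/1.8050) = 453 × 0.32868 = 149 nm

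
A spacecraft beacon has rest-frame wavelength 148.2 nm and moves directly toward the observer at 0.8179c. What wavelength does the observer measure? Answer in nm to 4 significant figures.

λ_obs ≈ 46.90 nm

Relativistic Doppler: λ_obs = λ_src √((1−β)/(1+β))
= 148.2 × √(0.182100/1.81790) = 148.2 × 0.316497 = 46.90 nm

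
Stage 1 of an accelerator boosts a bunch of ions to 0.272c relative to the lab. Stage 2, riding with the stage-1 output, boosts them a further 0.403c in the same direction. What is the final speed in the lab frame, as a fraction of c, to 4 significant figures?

u ≈ 0.6083c

Compose boost 2: (0.403 + 0.272)/(1 + 0.403×0.272) = 0.6750/1.10962 = 0.6083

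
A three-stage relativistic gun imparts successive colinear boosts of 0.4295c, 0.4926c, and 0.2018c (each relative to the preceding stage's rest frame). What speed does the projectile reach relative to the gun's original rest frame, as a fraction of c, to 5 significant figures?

Compose boost 2: (0.4926 + 0.4295)/(1 + 0.4926×0.4295) = 0.92210/1.211572 = 0.7610775
Compose boost 3: (0.2018 + 0.7610775)/(1 + 0.2018×0.7610775) = 0.9628775/1.153585 = 0.83468

u ≈ 0.83468c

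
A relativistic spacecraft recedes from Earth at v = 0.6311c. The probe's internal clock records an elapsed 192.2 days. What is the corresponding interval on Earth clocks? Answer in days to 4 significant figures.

γ = 1/√(1 − 0.6311²) = 1.28916
Time dilation: Δt = γτ₀ = 1.28916 × 192.2 days = 247.8 days

Δt ≈ 247.8 days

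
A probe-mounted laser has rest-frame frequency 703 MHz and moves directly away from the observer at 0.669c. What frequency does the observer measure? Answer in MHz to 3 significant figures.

f_obs ≈ 313 MHz

Relativistic Doppler: f_obs = f_src √((1−β)/(1+β))
= 703 × √(0.33100/1.6690) = 703 × 0.44533 = 313 MHz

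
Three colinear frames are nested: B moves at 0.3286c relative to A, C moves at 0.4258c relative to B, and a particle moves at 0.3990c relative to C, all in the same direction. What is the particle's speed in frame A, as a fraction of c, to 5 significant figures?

Compose boost 2: (0.4258 + 0.3286)/(1 + 0.4258×0.3286) = 0.75440/1.139918 = 0.6618021
Compose boost 3: (0.3990 + 0.6618021)/(1 + 0.3990×0.6618021) = 1.060802/1.264059 = 0.83920

u ≈ 0.83920c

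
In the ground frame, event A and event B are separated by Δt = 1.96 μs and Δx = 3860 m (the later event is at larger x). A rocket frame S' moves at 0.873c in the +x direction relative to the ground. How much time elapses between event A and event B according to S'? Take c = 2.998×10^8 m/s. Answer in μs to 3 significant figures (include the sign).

Δt' ≈ -19.0 μs

γ = 1/√(1 − 0.873²) = 2.0504
Δt' = γ(Δt − vΔx/c²) = 2.0504 × (1.96 μs − 0.873×3860 m / (2.998×10^8 m/s))
= 2.0504 × (-9.2801 μs) = -19.0 μs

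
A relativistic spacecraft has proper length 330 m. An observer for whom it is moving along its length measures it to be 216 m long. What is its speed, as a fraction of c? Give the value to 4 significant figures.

γ = L₀/L = 330/216 = 1.52778
β = √(1 − 1/γ²) = 0.7560

β ≈ 0.7560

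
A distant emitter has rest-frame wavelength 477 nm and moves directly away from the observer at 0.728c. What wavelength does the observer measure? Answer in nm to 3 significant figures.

Relativistic Doppler: λ_obs = λ_src √((1+β)/(1−β))
= 477 × √(1.7280/0.27200) = 477 × 2.5205 = 1200 nm

λ_obs ≈ 1200 nm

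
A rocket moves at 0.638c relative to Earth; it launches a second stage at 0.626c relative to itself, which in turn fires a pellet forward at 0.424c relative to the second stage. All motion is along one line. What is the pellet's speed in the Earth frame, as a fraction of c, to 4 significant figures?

u ≈ 0.9597c

Compose boost 2: (0.626 + 0.638)/(1 + 0.626×0.638) = 1.264/1.39939 = 0.903252
Compose boost 3: (0.424 + 0.903252)/(1 + 0.424×0.903252) = 1.32725/1.38298 = 0.9597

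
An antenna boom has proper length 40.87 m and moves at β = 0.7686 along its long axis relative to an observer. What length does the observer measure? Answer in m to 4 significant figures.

γ = 1/√(1 − 0.7686²) = 1.56316
Length contraction: L = L₀/γ = 40.87/1.56316 = 26.15 m

L ≈ 26.15 m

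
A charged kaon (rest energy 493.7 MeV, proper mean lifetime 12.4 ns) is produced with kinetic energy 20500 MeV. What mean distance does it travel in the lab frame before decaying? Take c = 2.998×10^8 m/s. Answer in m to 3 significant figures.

γ = 1 + K/(m₀c²) = 1 + 20500/493.7 = 42.523
β = √(1 − 1/γ²) = 0.99972
Dilated lifetime: γτ₀ = 42.523 × 12.4 ns = 527.29 ns
d = βc·γτ₀ = 0.99972 × (2.998×10^8 m/s) × 5.2729×10^-7 s = 158 m

d ≈ 158 m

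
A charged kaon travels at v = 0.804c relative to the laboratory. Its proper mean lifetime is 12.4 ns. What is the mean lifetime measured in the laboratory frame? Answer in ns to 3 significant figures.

γ = 1/√(1 − 0.804²) = 1.6817
Time dilation: Δt = γτ₀ = 1.6817 × 12.4 ns = 20.9 ns

Δt ≈ 20.9 ns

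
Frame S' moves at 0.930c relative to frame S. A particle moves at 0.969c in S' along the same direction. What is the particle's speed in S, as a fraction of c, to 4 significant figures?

Relativistic velocity addition: u = (u' + v)/(1 + u'v/c²)
= (0.969 + 0.930)/(1 + 0.969×0.930) = 1.899/1.90117 = 0.9989

u ≈ 0.9989c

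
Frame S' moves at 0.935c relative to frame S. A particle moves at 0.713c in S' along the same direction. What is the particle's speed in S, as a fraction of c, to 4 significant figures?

Relativistic velocity addition: u = (u' + v)/(1 + u'v/c²)
= (0.713 + 0.935)/(1 + 0.713×0.935) = 1.648/1.66665 = 0.9888

u ≈ 0.9888c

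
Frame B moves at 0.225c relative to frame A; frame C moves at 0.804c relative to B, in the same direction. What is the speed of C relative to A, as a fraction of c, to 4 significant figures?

u ≈ 0.8714c

Compose boost 2: (0.804 + 0.225)/(1 + 0.804×0.225) = 1.029/1.18090 = 0.8714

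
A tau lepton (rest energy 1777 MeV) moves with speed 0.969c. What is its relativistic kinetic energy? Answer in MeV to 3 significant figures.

γ = 1/√(1 − 0.969²) = 4.0476
K = (γ − 1)m₀c² = (4.0476 − 1) × 1777 MeV = 3.0476 × 1777 MeV = 5420 MeV

K ≈ 5420 MeV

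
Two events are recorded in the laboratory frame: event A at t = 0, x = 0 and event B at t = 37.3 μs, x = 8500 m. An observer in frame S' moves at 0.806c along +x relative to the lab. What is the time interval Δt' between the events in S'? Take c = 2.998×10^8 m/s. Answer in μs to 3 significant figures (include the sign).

Δt' ≈ 24.4 μs

γ = 1/√(1 − 0.806²) = 1.6894
Δt' = γ(Δt − vΔx/c²) = 1.6894 × (37.3 μs − 0.806×8500 m / (2.998×10^8 m/s))
= 1.6894 × (14.448 μs) = 24.4 μs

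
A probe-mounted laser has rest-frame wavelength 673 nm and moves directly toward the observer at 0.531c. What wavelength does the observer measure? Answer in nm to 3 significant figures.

Relativistic Doppler: λ_obs = λ_src √((1−β)/(1+β))
= 673 × √(0.46900/1.5310) = 673 × 0.55348 = 372 nm

λ_obs ≈ 372 nm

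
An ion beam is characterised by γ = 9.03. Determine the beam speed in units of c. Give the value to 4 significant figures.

β ≈ 0.9938

β = √(1 − 1/γ²) = √(1 − 1/9.03²) = √(0.987736) = 0.9938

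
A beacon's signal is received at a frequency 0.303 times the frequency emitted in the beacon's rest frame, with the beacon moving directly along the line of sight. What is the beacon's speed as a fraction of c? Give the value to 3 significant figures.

β ≈ 0.832

f_obs/f_src = √((1−β)/(1+β)) = 0.303  ⇒  (1−β)/(1+β) = 0.091809
β = |1 − D²|/(1 + D²) = |1 − 0.091809|/(1 + 0.091809) = 0.832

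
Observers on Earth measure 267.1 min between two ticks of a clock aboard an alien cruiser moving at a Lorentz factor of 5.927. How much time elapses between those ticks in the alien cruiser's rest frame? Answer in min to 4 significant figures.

γ = 5.927 (given)
Proper time: τ₀ = Δt/γ = 267.1/5.927 = 45.06 min

τ₀ ≈ 45.06 min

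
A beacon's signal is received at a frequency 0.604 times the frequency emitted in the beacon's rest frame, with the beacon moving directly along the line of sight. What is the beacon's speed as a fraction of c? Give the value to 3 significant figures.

β ≈ 0.465

f_obs/f_src = √((1−β)/(1+β)) = 0.604  ⇒  (1−β)/(1+β) = 0.36482
β = |1 − D²|/(1 + D²) = |1 − 0.36482|/(1 + 0.36482) = 0.465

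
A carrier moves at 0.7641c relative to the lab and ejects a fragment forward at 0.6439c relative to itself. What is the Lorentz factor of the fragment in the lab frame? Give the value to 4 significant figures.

u_lab = (0.6439 + 0.7641)/(1 + 0.6439×0.7641) = 1.4080/1.492004 = 0.9436972
γ = 1/√(1 − 0.9436972²) = 3.023

γ ≈ 3.023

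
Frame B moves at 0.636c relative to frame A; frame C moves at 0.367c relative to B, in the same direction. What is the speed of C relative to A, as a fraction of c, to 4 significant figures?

u ≈ 0.8132c

Compose boost 2: (0.367 + 0.636)/(1 + 0.367×0.636) = 1.003/1.23341 = 0.8132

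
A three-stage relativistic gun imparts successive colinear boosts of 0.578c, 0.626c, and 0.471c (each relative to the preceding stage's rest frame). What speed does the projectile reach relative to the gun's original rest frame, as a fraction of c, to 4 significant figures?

u ≈ 0.9567c

Compose boost 2: (0.626 + 0.578)/(1 + 0.626×0.578) = 1.204/1.36183 = 0.884106
Compose boost 3: (0.471 + 0.884106)/(1 + 0.471×0.884106) = 1.35511/1.41641 = 0.9567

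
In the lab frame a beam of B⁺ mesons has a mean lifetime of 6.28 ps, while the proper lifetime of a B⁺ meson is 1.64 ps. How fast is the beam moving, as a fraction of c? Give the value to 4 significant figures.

γ = Δt/τ₀ = 6.28/1.64 = 3.82927
β = √(1 − 1/γ²) = √(1 − 1/3.82927²) = 0.9653

β ≈ 0.9653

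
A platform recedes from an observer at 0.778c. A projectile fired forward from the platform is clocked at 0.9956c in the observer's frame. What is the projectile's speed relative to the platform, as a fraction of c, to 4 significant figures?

Inverse velocity addition: u' = (u − v)/(1 − uv/c²)
= (0.9956 − 0.778)/(1 − 0.9956×0.778) = 0.2176/0.225423 = 0.9653

u' ≈ 0.9653c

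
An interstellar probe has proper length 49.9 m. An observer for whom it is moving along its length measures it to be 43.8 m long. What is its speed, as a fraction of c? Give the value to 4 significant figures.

γ = L₀/L = 49.9/43.8 = 1.13927
β = √(1 − 1/γ²) = 0.4791

β ≈ 0.4791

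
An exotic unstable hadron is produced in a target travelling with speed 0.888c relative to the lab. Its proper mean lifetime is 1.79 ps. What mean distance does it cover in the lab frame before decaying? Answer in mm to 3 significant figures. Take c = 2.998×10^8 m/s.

d ≈ 1.04 mm

γ = 1/√(1 − 0.888²) = 2.1747
Dilated lifetime: Δt = γτ₀ = 2.1747 × 1.79 ps = 3.8926 ps
d = vΔt = 0.888c × 3.8926 ps = 2.6622×10^8 m/s × 3.8926×10^-12 s = 1.04 mm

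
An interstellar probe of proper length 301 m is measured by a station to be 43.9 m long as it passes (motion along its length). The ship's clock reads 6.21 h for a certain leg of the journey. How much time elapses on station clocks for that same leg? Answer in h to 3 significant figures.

Length contraction ⇒ γ = L₀/L = 301/43.9 = 6.8565
Time dilation: Δt = γτ₀ = 6.8565 × 6.21 h = 42.6 h

Δt ≈ 42.6 h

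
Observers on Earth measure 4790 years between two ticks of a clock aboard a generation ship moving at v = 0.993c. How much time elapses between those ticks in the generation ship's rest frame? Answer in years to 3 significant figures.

γ = 1/√(1 − 0.993²) = 8.4664
Proper time: τ₀ = Δt/γ = 4790/8.4664 = 566 years

τ₀ ≈ 566 years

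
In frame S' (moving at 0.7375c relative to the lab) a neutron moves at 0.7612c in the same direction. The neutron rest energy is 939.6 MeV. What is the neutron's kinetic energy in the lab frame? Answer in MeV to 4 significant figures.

K ≈ 2410 MeV

u_lab = (0.7612 + 0.7375)/(1 + 0.7612×0.7375) = 0.9598530
γ = 1/√(1 − 0.9598530²) = 3.56502
K = (γ − 1)m₀c² = (3.56502 − 1) × 939.6 = 2.56502 × 939.6 = 2410 MeV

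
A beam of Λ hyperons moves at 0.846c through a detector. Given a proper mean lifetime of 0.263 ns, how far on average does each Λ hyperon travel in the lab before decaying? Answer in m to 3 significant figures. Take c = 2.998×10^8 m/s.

d ≈ 0.125 m

γ = 1/√(1 − 0.846²) = 1.8755
Dilated lifetime: Δt = γτ₀ = 1.8755 × 0.263 ns = 0.49326 ns
d = vΔt = 0.846c × 0.49326 ns = 2.5363×10^8 m/s × 4.9326×10^-10 s = 0.125 m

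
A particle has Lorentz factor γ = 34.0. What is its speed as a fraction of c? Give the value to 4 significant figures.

β = √(1 − 1/γ²) = √(1 − 1/34.0²) = √(0.999135) = 0.9996

β ≈ 0.9996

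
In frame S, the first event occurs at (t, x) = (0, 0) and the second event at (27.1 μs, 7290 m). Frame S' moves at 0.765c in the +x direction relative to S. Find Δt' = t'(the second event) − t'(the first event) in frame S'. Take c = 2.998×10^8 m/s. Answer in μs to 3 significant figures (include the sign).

Δt' ≈ 13.2 μs

γ = 1/√(1 − 0.765²) = 1.5527
Δt' = γ(Δt − vΔx/c²) = 1.5527 × (27.1 μs − 0.765×7290 m / (2.998×10^8 m/s))
= 1.5527 × (8.4981 μs) = 13.2 μs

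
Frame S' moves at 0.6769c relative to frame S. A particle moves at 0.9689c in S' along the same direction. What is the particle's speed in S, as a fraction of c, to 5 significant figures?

u ≈ 0.99393c

Relativistic velocity addition: u = (u' + v)/(1 + u'v/c²)
= (0.9689 + 0.6769)/(1 + 0.9689×0.6769) = 1.6458/1.655848 = 0.99393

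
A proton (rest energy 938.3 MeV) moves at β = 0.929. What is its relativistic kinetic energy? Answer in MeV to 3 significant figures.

K ≈ 1600 MeV

γ = 1/√(1 − 0.929²) = 2.7021
K = (γ − 1)m₀c² = (2.7021 − 1) × 938.3 MeV = 1.7021 × 938.3 MeV = 1600 MeV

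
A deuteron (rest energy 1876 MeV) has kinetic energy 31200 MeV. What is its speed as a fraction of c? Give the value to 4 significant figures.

γ = 1 + K/(m₀c²) = 1 + 31200/1876 = 17.6311
β = √(1 − 1/γ²) = 0.9984

β ≈ 0.9984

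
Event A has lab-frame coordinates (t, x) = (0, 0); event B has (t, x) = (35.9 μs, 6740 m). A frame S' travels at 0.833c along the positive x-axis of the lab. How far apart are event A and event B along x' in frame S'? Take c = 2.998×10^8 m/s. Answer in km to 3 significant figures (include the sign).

γ = 1/√(1 − 0.833²) = 1.8074
Δx' = γ(Δx − vΔt) = 1.8074 × (6740 m − 0.833×(2.998×10^8 m/s)×35.9×10^-6 s)
= 1.8074 × (-2225.4 m) = -4.02 km

Δx' ≈ -4.02 km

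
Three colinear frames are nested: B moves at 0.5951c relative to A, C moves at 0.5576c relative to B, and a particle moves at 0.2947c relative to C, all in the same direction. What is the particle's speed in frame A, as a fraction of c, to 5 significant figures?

Compose boost 2: (0.5576 + 0.5951)/(1 + 0.5576×0.5951) = 1.1527/1.331828 = 0.8655023
Compose boost 3: (0.2947 + 0.8655023)/(1 + 0.2947×0.8655023) = 1.160202/1.255064 = 0.92442

u ≈ 0.92442c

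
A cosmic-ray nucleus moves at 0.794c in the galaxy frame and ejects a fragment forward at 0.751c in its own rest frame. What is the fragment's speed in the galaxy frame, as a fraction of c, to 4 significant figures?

u ≈ 0.9679c

Compose boost 2: (0.751 + 0.794)/(1 + 0.751×0.794) = 1.545/1.59629 = 0.9679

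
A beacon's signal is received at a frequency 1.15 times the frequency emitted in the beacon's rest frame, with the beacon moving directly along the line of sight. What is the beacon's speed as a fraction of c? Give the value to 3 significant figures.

β ≈ 0.139

f_obs/f_src = √((1+β)/(1−β)) = 1.15  ⇒  (1+β)/(1−β) = 1.3225
β = |1 − D²|/(1 + D²) = |1 − 1.3225|/(1 + 1.3225) = 0.139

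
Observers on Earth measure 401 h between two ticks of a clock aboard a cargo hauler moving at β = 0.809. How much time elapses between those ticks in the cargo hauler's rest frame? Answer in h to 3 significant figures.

τ₀ ≈ 236 h

γ = 1/√(1 − 0.809²) = 1.7012
Proper time: τ₀ = Δt/γ = 401/1.7012 = 236 h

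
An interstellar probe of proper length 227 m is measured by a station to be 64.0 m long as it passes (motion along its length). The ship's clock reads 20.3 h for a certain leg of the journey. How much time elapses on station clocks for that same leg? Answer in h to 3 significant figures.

Length contraction ⇒ γ = L₀/L = 227/64.0 = 3.5469
Time dilation: Δt = γτ₀ = 3.5469 × 20.3 h = 72.0 h

Δt ≈ 72.0 h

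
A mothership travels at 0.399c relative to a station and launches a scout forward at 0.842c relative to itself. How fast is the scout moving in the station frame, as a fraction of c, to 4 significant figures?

u ≈ 0.9289c

Compose boost 2: (0.842 + 0.399)/(1 + 0.842×0.399) = 1.241/1.33596 = 0.9289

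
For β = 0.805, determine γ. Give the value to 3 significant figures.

γ ≈ 1.69

γ = 1/√(1 − β²) = 1/√(1 − 0.805²) = 1/√(0.35197) = 1.69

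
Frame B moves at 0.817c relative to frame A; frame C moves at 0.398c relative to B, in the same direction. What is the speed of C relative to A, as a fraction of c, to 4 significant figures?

Compose boost 2: (0.398 + 0.817)/(1 + 0.398×0.817) = 1.215/1.32517 = 0.9169

u ≈ 0.9169c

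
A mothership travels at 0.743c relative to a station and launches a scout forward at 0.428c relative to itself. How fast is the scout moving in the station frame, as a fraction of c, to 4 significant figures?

u ≈ 0.8885c

Compose boost 2: (0.428 + 0.743)/(1 + 0.428×0.743) = 1.171/1.31800 = 0.8885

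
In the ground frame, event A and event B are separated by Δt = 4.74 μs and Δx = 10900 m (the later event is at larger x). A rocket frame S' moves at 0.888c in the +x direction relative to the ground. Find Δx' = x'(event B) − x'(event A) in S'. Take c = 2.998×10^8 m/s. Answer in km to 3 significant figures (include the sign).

Δx' ≈ 21.0 km

γ = 1/√(1 − 0.888²) = 2.1747
Δx' = γ(Δx − vΔt) = 2.1747 × (10900 m − 0.888×(2.998×10^8 m/s)×4.74×10^-6 s)
= 2.1747 × (9638.1 m) = 21.0 km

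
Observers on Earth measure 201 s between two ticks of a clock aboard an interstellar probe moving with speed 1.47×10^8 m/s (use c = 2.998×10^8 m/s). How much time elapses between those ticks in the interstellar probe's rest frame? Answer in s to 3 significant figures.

τ₀ ≈ 175 s

β = v/c = 1.47×10^8 / 2.998×10^8 = 0.49033
γ = 1/√(1 − 0.49033²) = 1.1474
Proper time: τ₀ = Δt/γ = 201/1.1474 = 175 s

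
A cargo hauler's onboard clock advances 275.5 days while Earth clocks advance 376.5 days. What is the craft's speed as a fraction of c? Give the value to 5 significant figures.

β ≈ 0.68158

γ = Δt/τ₀ = 376.5/275.5 = 1.366606
β = √(1 − 1/γ²) = √(1 − 1/1.366606²) = 0.68158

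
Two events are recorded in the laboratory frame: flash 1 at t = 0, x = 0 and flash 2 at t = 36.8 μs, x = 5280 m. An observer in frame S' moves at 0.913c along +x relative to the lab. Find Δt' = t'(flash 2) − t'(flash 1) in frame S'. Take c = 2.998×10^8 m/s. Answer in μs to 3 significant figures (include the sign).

Δt' ≈ 50.8 μs

γ = 1/√(1 − 0.913²) = 2.4512
Δt' = γ(Δt − vΔx/c²) = 2.4512 × (36.8 μs − 0.913×5280 m / (2.998×10^8 m/s))
= 2.4512 × (20.720 μs) = 50.8 μs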